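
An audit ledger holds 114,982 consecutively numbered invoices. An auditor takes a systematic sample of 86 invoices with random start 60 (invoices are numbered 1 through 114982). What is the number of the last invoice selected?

113705

k = 114982/86 = 1337
86th selection = r + (86−1)·k = 60 + 85×1337 = 60 + 113645 = 113705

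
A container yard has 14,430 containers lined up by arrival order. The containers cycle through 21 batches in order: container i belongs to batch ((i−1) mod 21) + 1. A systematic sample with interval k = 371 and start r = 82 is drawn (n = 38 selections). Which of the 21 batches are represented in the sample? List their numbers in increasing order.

5, 12, 19

Consecutive selections differ by k = 371, so their batch numbers differ by 371 mod 21 = 14.
gcd(371, 21) = 7, so the sample visits 21/7 = 3 distinct residues mod 21.
Start 82 is batch 19; the batches hit are 5, 12, 19.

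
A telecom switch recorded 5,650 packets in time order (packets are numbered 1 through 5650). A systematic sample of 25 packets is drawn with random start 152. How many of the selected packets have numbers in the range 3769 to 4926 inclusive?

k = 5650/25 = 226
First selection ≥ 3769: 152 + ⌈(3769−152)/226⌉·226 = 152 + 17×226 = 3994
Last selection ≤ 4926: 152 + ⌊(4926−152)/226⌋·226 = 152 + 21×226 = 4898
Count = 21 − 17 + 1 = 5

5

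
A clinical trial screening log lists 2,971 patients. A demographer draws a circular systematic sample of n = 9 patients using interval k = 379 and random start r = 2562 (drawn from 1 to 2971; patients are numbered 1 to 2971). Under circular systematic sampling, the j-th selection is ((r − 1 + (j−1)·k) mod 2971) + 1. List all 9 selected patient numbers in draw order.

Selection 1: 2562
Selection 2: 2562 + 379 = 2941
Selection 3: 2941 + 379 = 3320 → 3320 − 2971 = 349
Selection 4: 349 + 379 = 728
Selection 5: 728 + 379 = 1107
Selection 6: 1107 + 379 = 1486
Selection 7: 1486 + 379 = 1865
Selection 8: 1865 + 379 = 2244
Selection 9: 2244 + 379 = 2623

2562, 2941, 349, 728, 1107, 1486, 1865, 2244, 2623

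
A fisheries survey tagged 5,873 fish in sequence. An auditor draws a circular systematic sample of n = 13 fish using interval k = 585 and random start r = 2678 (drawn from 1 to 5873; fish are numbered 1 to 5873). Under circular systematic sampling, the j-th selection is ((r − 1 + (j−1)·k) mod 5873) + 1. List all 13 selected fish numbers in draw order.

2678, 3263, 3848, 4433, 5018, 5603, 315, 900, 1485, 2070, 2655, 3240, 3825

Selection 1: 2678
Selection 2: 2678 + 585 = 3263
Selection 3: 3263 + 585 = 3848
Selection 4: 3848 + 585 = 4433
Selection 5: 4433 + 585 = 5018
Selection 6: 5018 + 585 = 5603
Selection 7: 5603 + 585 = 6188 → 6188 − 5873 = 315
Selection 8: 315 + 585 = 900
Selection 9: 900 + 585 = 1485
Selection 10: 1485 + 585 = 2070
Selection 11: 2070 + 585 = 2655
Selection 12: 2655 + 585 = 3240
Selection 13: 3240 + 585 = 3825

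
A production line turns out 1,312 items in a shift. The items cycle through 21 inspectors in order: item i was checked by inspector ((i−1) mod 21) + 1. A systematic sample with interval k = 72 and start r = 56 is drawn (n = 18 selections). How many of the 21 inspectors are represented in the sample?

Consecutive selections differ by k = 72, so their inspector numbers differ by 72 mod 21 = 9.
gcd(72, 21) = 3, so the sample visits 21/3 = 7 distinct residues mod 21.
Start 56 is inspector 14; the inspectors hit are 2, 5, 8, 11, 14, 17, 20.

7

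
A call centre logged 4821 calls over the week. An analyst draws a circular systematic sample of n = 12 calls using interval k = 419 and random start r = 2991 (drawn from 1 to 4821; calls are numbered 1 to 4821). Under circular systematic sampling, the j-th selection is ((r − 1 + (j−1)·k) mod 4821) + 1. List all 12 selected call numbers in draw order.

Selection 1: 2991
Selection 2: 2991 + 419 = 3410
Selection 3: 3410 + 419 = 3829
Selection 4: 3829 + 419 = 4248
Selection 5: 4248 + 419 = 4667
Selection 6: 4667 + 419 = 5086 → 5086 − 4821 = 265
Selection 7: 265 + 419 = 684
Selection 8: 684 + 419 = 1103
Selection 9: 1103 + 419 = 1522
Selection 10: 1522 + 419 = 1941
Selection 11: 1941 + 419 = 2360
Selection 12: 2360 + 419 = 2779

2991, 3410, 3829, 4248, 4667, 265, 684, 1103, 1522, 1941, 2360, 2779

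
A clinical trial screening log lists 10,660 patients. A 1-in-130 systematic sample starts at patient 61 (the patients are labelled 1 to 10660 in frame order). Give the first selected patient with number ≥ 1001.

k = 130
Steps past start: ⌈(1001 − 61)/130⌉ = ⌈940/130⌉ = 8
Selected patient: 61 + 8×130 = 1101

1101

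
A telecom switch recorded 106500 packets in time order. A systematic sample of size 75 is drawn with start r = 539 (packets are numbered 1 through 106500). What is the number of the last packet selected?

k = 106500/75 = 1420
75th selection = r + (75−1)·k = 539 + 74×1420 = 539 + 105080 = 105619

105619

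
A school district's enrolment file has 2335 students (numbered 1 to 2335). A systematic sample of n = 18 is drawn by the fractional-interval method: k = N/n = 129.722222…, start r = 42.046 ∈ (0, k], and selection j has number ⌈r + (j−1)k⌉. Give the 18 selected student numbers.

43, 172, 302, 432, 561, 691, 821, 951, 1080, 1210, 1340, 1469, 1599, 1729, 1859, 1988, 2118, 2248

j=1: r + 0k = 42.046 → ⌈·⌉ = 43
j=2: r + 1k = 171.768222… → ⌈·⌉ = 172
j=3: r + 2k = 301.490444… → ⌈·⌉ = 302
j=4: r + 3k = 431.212666… → ⌈·⌉ = 432
j=5: r + 4k = 560.934888… → ⌈·⌉ = 561
j=6: r + 5k = 690.657111… → ⌈·⌉ = 691
j=7: r + 6k = 820.379333… → ⌈·⌉ = 821
j=8: r + 7k = 950.101555… → ⌈·⌉ = 951
j=9: r + 8k = 1079.823777… → ⌈·⌉ = 1080
j=10: r + 9k = 1209.546 → ⌈·⌉ = 1210
j=11: r + 10k = 1339.268222… → ⌈·⌉ = 1340
j=12: r + 11k = 1468.990444… → ⌈·⌉ = 1469
j=13: r + 12k = 1598.712666… → ⌈·⌉ = 1599
j=14: r + 13k = 1728.434888… → ⌈·⌉ = 1729
j=15: r + 14k = 1858.157111… → ⌈·⌉ = 1859
j=16: r + 15k = 1987.879333… → ⌈·⌉ = 1988
j=17: r + 16k = 2117.601555… → ⌈·⌉ = 2118
j=18: r + 17k = 2247.323777… → ⌈·⌉ = 2248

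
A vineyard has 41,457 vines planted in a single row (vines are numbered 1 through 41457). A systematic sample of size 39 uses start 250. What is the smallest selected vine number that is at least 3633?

k = 41457/39 = 1063
Steps past start: ⌈(3633 − 250)/1063⌉ = ⌈3383/1063⌉ = 4
Selected vine: 250 + 4×1063 = 4502

4502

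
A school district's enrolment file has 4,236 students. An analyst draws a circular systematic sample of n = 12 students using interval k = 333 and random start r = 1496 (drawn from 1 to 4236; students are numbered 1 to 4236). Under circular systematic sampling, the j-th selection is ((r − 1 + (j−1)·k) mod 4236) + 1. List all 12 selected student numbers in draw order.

1496, 1829, 2162, 2495, 2828, 3161, 3494, 3827, 4160, 257, 590, 923

Selection 1: 1496
Selection 2: 1496 + 333 = 1829
Selection 3: 1829 + 333 = 2162
Selection 4: 2162 + 333 = 2495
Selection 5: 2495 + 333 = 2828
Selection 6: 2828 + 333 = 3161
Selection 7: 3161 + 333 = 3494
Selection 8: 3494 + 333 = 3827
Selection 9: 3827 + 333 = 4160
Selection 10: 4160 + 333 = 4493 → 4493 − 4236 = 257
Selection 11: 257 + 333 = 590
Selection 12: 590 + 333 = 923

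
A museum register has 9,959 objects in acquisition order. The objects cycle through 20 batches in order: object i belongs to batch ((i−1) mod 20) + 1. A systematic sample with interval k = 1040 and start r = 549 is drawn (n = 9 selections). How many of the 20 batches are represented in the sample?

Consecutive selections differ by k = 1040, so their batch numbers differ by 1040 mod 20 = 0.
gcd(1040, 20) = 20, so the sample visits 20/20 = 1 distinct residues mod 20.
Start 549 is batch 9; the batches hit are 9.

1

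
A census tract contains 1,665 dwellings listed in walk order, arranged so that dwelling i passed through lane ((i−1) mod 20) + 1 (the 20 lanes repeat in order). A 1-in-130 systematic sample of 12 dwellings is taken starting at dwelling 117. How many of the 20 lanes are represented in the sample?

Consecutive selections differ by k = 130, so their lane numbers differ by 130 mod 20 = 10.
gcd(130, 20) = 10, so the sample visits 20/10 = 2 distinct residues mod 20.
Start 117 is lane 17; the lanes hit are 7, 17.

2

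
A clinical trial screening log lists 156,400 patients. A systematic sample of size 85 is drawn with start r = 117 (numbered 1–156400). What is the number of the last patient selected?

k = 156400/85 = 1840
85th selection = r + (85−1)·k = 117 + 84×1840 = 117 + 154560 = 154677

154677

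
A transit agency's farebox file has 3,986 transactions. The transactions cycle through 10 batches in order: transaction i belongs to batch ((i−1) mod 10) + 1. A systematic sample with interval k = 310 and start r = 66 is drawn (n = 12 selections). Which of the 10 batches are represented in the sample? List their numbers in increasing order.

6

Consecutive selections differ by k = 310, so their batch numbers differ by 310 mod 10 = 0.
gcd(310, 10) = 10, so the sample visits 10/10 = 1 distinct residues mod 10.
Start 66 is batch 6; the batches hit are 6.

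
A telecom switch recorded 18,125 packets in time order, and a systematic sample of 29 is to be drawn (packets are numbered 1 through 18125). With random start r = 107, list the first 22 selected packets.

107, 732, 1357, 1982, 2607, 3232, 3857, 4482, 5107, 5732, 6357, 6982, 7607, 8232, 8857, 9482, 10107, 10732, 11357, 11982, 12607, 13232

k = N/n = 18125/29 = 625
packet 1: 107
packet 2: 107 + 625 = 732
packet 3: 732 + 625 = 1357
packet 4: 1357 + 625 = 1982
packet 5: 1982 + 625 = 2607
packet 6: 2607 + 625 = 3232
packet 7: 3232 + 625 = 3857
packet 8: 3857 + 625 = 4482
packet 9: 4482 + 625 = 5107
packet 10: 5107 + 625 = 5732
packet 11: 5732 + 625 = 6357
packet 12: 6357 + 625 = 6982
packet 13: 6982 + 625 = 7607
packet 14: 7607 + 625 = 8232
packet 15: 8232 + 625 = 8857
packet 16: 8857 + 625 = 9482
packet 17: 9482 + 625 = 10107
packet 18: 10107 + 625 = 10732
packet 19: 10732 + 625 = 11357
packet 20: 11357 + 625 = 11982
packet 21: 11982 + 625 = 12607
packet 22: 12607 + 625 = 13232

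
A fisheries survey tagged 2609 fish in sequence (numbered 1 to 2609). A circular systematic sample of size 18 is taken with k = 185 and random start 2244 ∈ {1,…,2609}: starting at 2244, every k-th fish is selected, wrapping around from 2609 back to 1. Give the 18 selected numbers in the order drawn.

2244, 2429, 5, 190, 375, 560, 745, 930, 1115, 1300, 1485, 1670, 1855, 2040, 2225, 2410, 2595, 171

Selection 1: 2244
Selection 2: 2244 + 185 = 2429
Selection 3: 2429 + 185 = 2614 → 2614 − 2609 = 5
Selection 4: 5 + 185 = 190
Selection 5: 190 + 185 = 375
Selection 6: 375 + 185 = 560
Selection 7: 560 + 185 = 745
Selection 8: 745 + 185 = 930
Selection 9: 930 + 185 = 1115
Selection 10: 1115 + 185 = 1300
Selection 11: 1300 + 185 = 1485
Selection 12: 1485 + 185 = 1670
Selection 13: 1670 + 185 = 1855
Selection 14: 1855 + 185 = 2040
Selection 15: 2040 + 185 = 2225
Selection 16: 2225 + 185 = 2410
Selection 17: 2410 + 185 = 2595
Selection 18: 2595 + 185 = 2780 → 2780 − 2609 = 171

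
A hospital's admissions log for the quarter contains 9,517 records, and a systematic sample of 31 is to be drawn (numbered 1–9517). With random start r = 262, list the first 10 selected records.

k = N/n = 9517/31 = 307
record 1: 262
record 2: 262 + 307 = 569
record 3: 569 + 307 = 876
record 4: 876 + 307 = 1183
record 5: 1183 + 307 = 1490
record 6: 1490 + 307 = 1797
record 7: 1797 + 307 = 2104
record 8: 2104 + 307 = 2411
record 9: 2411 + 307 = 2718
record 10: 2718 + 307 = 3025

262, 569, 876, 1183, 1490, 1797, 2104, 2411, 2718, 3025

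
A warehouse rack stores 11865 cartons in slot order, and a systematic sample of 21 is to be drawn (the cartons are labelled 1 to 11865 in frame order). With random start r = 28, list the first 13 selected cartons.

28, 593, 1158, 1723, 2288, 2853, 3418, 3983, 4548, 5113, 5678, 6243, 6808

k = N/n = 11865/21 = 565
carton 1: 28
carton 2: 28 + 565 = 593
carton 3: 593 + 565 = 1158
carton 4: 1158 + 565 = 1723
carton 5: 1723 + 565 = 2288
carton 6: 2288 + 565 = 2853
carton 7: 2853 + 565 = 3418
carton 8: 3418 + 565 = 3983
carton 9: 3983 + 565 = 4548
carton 10: 4548 + 565 = 5113
carton 11: 5113 + 565 = 5678
carton 12: 5678 + 565 = 6243
carton 13: 6243 + 565 = 6808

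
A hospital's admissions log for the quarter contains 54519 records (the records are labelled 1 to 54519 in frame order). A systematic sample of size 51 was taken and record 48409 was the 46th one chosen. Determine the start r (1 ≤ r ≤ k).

k = 54519/51 = 1069
r = 48409 − (46−1)×1069 = 48409 − 48105 = 304

304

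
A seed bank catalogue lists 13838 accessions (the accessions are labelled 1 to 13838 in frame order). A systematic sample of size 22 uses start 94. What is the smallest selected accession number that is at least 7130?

k = 13838/22 = 629
Steps past start: ⌈(7130 − 94)/629⌉ = ⌈7036/629⌉ = 12
Selected accession: 94 + 12×629 = 7642

7642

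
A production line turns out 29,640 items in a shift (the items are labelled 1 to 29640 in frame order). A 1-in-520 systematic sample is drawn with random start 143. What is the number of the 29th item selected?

k = 520
29th selection = r + (29−1)·k = 143 + 28×520 = 143 + 14560 = 14703

14703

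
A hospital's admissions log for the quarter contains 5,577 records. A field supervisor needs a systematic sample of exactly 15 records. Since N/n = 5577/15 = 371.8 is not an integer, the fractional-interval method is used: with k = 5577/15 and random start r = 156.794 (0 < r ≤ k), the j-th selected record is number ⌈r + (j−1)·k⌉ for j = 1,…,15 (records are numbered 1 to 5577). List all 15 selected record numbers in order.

j=1: r + 0k = 156.794 → ⌈·⌉ = 157
j=2: r + 1k = 528.594 → ⌈·⌉ = 529
j=3: r + 2k = 900.394 → ⌈·⌉ = 901
j=4: r + 3k = 1272.194 → ⌈·⌉ = 1273
j=5: r + 4k = 1643.994 → ⌈·⌉ = 1644
j=6: r + 5k = 2015.794 → ⌈·⌉ = 2016
j=7: r + 6k = 2387.594 → ⌈·⌉ = 2388
j=8: r + 7k = 2759.394 → ⌈·⌉ = 2760
j=9: r + 8k = 3131.194 → ⌈·⌉ = 3132
j=10: r + 9k = 3502.994 → ⌈·⌉ = 3503
j=11: r + 10k = 3874.794 → ⌈·⌉ = 3875
j=12: r + 11k = 4246.594 → ⌈·⌉ = 4247
j=13: r + 12k = 4618.394 → ⌈·⌉ = 4619
j=14: r + 13k = 4990.194 → ⌈·⌉ = 4991
j=15: r + 14k = 5361.994 → ⌈·⌉ = 5362

157, 529, 901, 1273, 1644, 2016, 2388, 2760, 3132, 3503, 3875, 4247, 4619, 4991, 5362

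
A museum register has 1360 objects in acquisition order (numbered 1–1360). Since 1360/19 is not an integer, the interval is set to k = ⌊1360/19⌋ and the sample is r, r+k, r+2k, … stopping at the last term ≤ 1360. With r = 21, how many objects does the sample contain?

19

k = ⌊1360/19⌋ = 71
Achieved size = ⌊(1360 − 21)/71⌋ + 1 = ⌊1339/71⌋ + 1 = 18 + 1 = 19
(last selection: 21 + 18×71 = 1299 ≤ 1360; next would be 1370 > 1360)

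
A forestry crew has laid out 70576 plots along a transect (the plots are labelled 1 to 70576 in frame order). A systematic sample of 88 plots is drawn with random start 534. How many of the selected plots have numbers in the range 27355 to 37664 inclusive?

13

k = 70576/88 = 802
First selection ≥ 27355: 534 + ⌈(27355−534)/802⌉·802 = 534 + 34×802 = 27802
Last selection ≤ 37664: 534 + ⌊(37664−534)/802⌋·802 = 534 + 46×802 = 37426
Count = 46 − 34 + 1 = 13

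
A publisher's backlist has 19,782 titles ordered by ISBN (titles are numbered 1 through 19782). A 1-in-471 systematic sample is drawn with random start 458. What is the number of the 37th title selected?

17414

k = 471
37th selection = r + (37−1)·k = 458 + 36×471 = 458 + 16956 = 17414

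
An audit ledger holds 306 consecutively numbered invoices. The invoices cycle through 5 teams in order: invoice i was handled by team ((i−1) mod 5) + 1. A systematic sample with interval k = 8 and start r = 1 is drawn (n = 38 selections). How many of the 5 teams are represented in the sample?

Consecutive selections differ by k = 8, so their team numbers differ by 8 mod 5 = 3.
gcd(8, 5) = 1, so the sample visits 5/1 = 5 distinct residues mod 5.
Start 1 is team 1; the teams hit are 1, 2, 3, 4, 5.

5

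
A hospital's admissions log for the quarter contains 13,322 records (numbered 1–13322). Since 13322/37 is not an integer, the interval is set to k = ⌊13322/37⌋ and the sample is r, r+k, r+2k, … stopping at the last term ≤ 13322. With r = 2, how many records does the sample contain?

38

k = ⌊13322/37⌋ = 360
Achieved size = ⌊(13322 − 2)/360⌋ + 1 = ⌊13320/360⌋ + 1 = 37 + 1 = 38
(last selection: 2 + 37×360 = 13322 ≤ 13322; next would be 13682 > 13322)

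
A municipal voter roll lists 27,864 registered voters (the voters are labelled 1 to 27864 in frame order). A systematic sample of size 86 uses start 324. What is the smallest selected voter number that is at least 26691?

k = 27864/86 = 324
Steps past start: ⌈(26691 − 324)/324⌉ = ⌈26367/324⌉ = 82
Selected voter: 324 + 82×324 = 26892

26892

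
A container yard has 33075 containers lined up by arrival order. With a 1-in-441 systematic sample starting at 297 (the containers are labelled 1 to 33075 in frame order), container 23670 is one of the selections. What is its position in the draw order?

54

k = 441
position = (23670 − 297)/441 + 1 = 23373/441 + 1 = 53 + 1 = 54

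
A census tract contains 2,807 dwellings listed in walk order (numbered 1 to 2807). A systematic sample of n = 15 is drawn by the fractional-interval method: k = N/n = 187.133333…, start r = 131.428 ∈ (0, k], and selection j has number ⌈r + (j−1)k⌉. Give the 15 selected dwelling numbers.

132, 319, 506, 693, 880, 1068, 1255, 1442, 1629, 1816, 2003, 2190, 2378, 2565, 2752

j=1: r + 0k = 131.428 → ⌈·⌉ = 132
j=2: r + 1k = 318.561333… → ⌈·⌉ = 319
j=3: r + 2k = 505.694666… → ⌈·⌉ = 506
j=4: r + 3k = 692.828 → ⌈·⌉ = 693
j=5: r + 4k = 879.961333… → ⌈·⌉ = 880
j=6: r + 5k = 1067.094666… → ⌈·⌉ = 1068
j=7: r + 6k = 1254.228 → ⌈·⌉ = 1255
j=8: r + 7k = 1441.361333… → ⌈·⌉ = 1442
j=9: r + 8k = 1628.494666… → ⌈·⌉ = 1629
j=10: r + 9k = 1815.628 → ⌈·⌉ = 1816
j=11: r + 10k = 2002.761333… → ⌈·⌉ = 2003
j=12: r + 11k = 2189.894666… → ⌈·⌉ = 2190
j=13: r + 12k = 2377.028 → ⌈·⌉ = 2378
j=14: r + 13k = 2564.161333… → ⌈·⌉ = 2565
j=15: r + 14k = 2751.294666… → ⌈·⌉ = 2752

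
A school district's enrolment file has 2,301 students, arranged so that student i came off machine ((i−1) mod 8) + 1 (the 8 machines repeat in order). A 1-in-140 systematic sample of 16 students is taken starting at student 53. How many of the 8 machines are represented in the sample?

2

Consecutive selections differ by k = 140, so their machine numbers differ by 140 mod 8 = 4.
gcd(140, 8) = 4, so the sample visits 8/4 = 2 distinct residues mod 8.
Start 53 is machine 5; the machines hit are 1, 5.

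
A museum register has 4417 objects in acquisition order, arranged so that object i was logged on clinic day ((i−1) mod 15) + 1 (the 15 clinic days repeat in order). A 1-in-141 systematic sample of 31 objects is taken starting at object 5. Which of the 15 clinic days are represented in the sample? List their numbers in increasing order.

Consecutive selections differ by k = 141, so their clinic day numbers differ by 141 mod 15 = 6.
gcd(141, 15) = 3, so the sample visits 15/3 = 5 distinct residues mod 15.
Start 5 is clinic day 5; the clinic days hit are 2, 5, 8, 11, 14.

2, 5, 8, 11, 14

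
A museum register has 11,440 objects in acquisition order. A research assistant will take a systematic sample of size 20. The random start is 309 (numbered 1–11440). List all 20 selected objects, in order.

309, 881, 1453, 2025, 2597, 3169, 3741, 4313, 4885, 5457, 6029, 6601, 7173, 7745, 8317, 8889, 9461, 10033, 10605, 11177

k = N/n = 11440/20 = 572
object 1: 309
object 2: 309 + 572 = 881
object 3: 881 + 572 = 1453
object 4: 1453 + 572 = 2025
object 5: 2025 + 572 = 2597
object 6: 2597 + 572 = 3169
object 7: 3169 + 572 = 3741
object 8: 3741 + 572 = 4313
object 9: 4313 + 572 = 4885
object 10: 4885 + 572 = 5457
object 11: 5457 + 572 = 6029
object 12: 6029 + 572 = 6601
object 13: 6601 + 572 = 7173
object 14: 7173 + 572 = 7745
object 15: 7745 + 572 = 8317
object 16: 8317 + 572 = 8889
object 17: 8889 + 572 = 9461
object 18: 9461 + 572 = 10033
object 19: 10033 + 572 = 10605
object 20: 10605 + 572 = 11177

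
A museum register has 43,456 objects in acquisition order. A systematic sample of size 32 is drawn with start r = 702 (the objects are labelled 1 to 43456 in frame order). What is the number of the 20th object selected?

k = 43456/32 = 1358
20th selection = r + (20−1)·k = 702 + 19×1358 = 702 + 25802 = 26504

26504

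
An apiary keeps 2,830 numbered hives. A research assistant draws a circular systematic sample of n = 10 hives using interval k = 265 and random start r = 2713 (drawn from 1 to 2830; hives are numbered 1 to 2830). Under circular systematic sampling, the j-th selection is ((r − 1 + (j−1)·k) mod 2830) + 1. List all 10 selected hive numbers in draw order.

Selection 1: 2713
Selection 2: 2713 + 265 = 2978 → 2978 − 2830 = 148
Selection 3: 148 + 265 = 413
Selection 4: 413 + 265 = 678
Selection 5: 678 + 265 = 943
Selection 6: 943 + 265 = 1208
Selection 7: 1208 + 265 = 1473
Selection 8: 1473 + 265 = 1738
Selection 9: 1738 + 265 = 2003
Selection 10: 2003 + 265 = 2268

2713, 148, 413, 678, 943, 1208, 1473, 1738, 2003, 2268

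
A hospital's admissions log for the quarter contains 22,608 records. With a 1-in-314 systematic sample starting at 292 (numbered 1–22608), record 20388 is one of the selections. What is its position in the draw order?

k = 314
position = (20388 − 292)/314 + 1 = 20096/314 + 1 = 64 + 1 = 65

65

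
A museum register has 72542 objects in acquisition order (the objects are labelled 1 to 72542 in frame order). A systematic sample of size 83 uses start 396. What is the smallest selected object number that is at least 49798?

50214

k = 72542/83 = 874
Steps past start: ⌈(49798 − 396)/874⌉ = ⌈49402/874⌉ = 57
Selected object: 396 + 57×874 = 50214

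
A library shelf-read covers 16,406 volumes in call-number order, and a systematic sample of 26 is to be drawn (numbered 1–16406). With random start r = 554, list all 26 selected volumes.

554, 1185, 1816, 2447, 3078, 3709, 4340, 4971, 5602, 6233, 6864, 7495, 8126, 8757, 9388, 10019, 10650, 11281, 11912, 12543, 13174, 13805, 14436, 15067, 15698, 16329

k = N/n = 16406/26 = 631
volume 1: 554
volume 2: 554 + 631 = 1185
volume 3: 1185 + 631 = 1816
volume 4: 1816 + 631 = 2447
volume 5: 2447 + 631 = 3078
volume 6: 3078 + 631 = 3709
volume 7: 3709 + 631 = 4340
volume 8: 4340 + 631 = 4971
volume 9: 4971 + 631 = 5602
volume 10: 5602 + 631 = 6233
volume 11: 6233 + 631 = 6864
volume 12: 6864 + 631 = 7495
volume 13: 7495 + 631 = 8126
volume 14: 8126 + 631 = 8757
volume 15: 8757 + 631 = 9388
volume 16: 9388 + 631 = 10019
volume 17: 10019 + 631 = 10650
volume 18: 10650 + 631 = 11281
volume 19: 11281 + 631 = 11912
volume 20: 11912 + 631 = 12543
volume 21: 12543 + 631 = 13174
volume 22: 13174 + 631 = 13805
volume 23: 13805 + 631 = 14436
volume 24: 14436 + 631 = 15067
volume 25: 15067 + 631 = 15698
volume 26: 15698 + 631 = 16329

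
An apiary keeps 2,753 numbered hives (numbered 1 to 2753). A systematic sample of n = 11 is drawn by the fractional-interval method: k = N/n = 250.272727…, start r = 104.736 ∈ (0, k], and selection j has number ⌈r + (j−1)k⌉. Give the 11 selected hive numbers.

j=1: r + 0k = 104.736 → ⌈·⌉ = 105
j=2: r + 1k = 355.008727… → ⌈·⌉ = 356
j=3: r + 2k = 605.281454… → ⌈·⌉ = 606
j=4: r + 3k = 855.554181… → ⌈·⌉ = 856
j=5: r + 4k = 1105.826909… → ⌈·⌉ = 1106
j=6: r + 5k = 1356.099636… → ⌈·⌉ = 1357
j=7: r + 6k = 1606.372363… → ⌈·⌉ = 1607
j=8: r + 7k = 1856.645090… → ⌈·⌉ = 1857
j=9: r + 8k = 2106.917818… → ⌈·⌉ = 2107
j=10: r + 9k = 2357.190545… → ⌈·⌉ = 2358
j=11: r + 10k = 2607.463272… → ⌈·⌉ = 2608

105, 356, 606, 856, 1106, 1357, 1607, 1857, 2107, 2358, 2608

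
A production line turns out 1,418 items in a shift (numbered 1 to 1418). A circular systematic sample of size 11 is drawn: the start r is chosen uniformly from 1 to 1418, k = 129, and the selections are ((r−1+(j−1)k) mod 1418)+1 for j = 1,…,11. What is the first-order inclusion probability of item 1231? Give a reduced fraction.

11/1418

For each position j, as r ranges over 1…1418 the j-th selection hits every item exactly once, so item 1231 is selected for exactly 11 of the 1418 starts.
Inclusion probability = 11/1418.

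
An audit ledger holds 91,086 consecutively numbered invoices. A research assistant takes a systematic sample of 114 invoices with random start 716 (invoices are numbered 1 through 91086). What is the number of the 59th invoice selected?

k = 91086/114 = 799
59th selection = r + (59−1)·k = 716 + 58×799 = 716 + 46342 = 47058

47058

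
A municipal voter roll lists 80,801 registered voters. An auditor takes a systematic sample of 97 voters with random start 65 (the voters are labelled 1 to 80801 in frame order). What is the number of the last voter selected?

80033

k = 80801/97 = 833
97th selection = r + (97−1)·k = 65 + 96×833 = 65 + 79968 = 80033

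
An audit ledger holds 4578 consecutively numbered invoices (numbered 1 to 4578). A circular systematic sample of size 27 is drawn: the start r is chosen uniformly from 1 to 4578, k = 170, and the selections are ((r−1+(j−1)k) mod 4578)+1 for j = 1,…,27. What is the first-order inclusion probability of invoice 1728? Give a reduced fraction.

9/1526

For each position j, as r ranges over 1…4578 the j-th selection hits every invoice exactly once, so invoice 1728 is selected for exactly 27 of the 4578 starts.
Inclusion probability = 27/4578 = 9/1526.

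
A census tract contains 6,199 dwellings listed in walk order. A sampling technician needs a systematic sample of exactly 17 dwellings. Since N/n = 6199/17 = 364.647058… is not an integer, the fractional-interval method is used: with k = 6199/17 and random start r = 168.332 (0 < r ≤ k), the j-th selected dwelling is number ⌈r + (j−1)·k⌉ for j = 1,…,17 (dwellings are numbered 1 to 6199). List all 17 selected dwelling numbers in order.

169, 533, 898, 1263, 1627, 1992, 2357, 2721, 3086, 3451, 3815, 4180, 4545, 4909, 5274, 5639, 6003

j=1: r + 0k = 168.332 → ⌈·⌉ = 169
j=2: r + 1k = 532.979058… → ⌈·⌉ = 533
j=3: r + 2k = 897.626117… → ⌈·⌉ = 898
j=4: r + 3k = 1262.273176… → ⌈·⌉ = 1263
j=5: r + 4k = 1626.920235… → ⌈·⌉ = 1627
j=6: r + 5k = 1991.567294… → ⌈·⌉ = 1992
j=7: r + 6k = 2356.214352… → ⌈·⌉ = 2357
j=8: r + 7k = 2720.861411… → ⌈·⌉ = 2721
j=9: r + 8k = 3085.508470… → ⌈·⌉ = 3086
j=10: r + 9k = 3450.155529… → ⌈·⌉ = 3451
j=11: r + 10k = 3814.802588… → ⌈·⌉ = 3815
j=12: r + 11k = 4179.449647… → ⌈·⌉ = 4180
j=13: r + 12k = 4544.096705… → ⌈·⌉ = 4545
j=14: r + 13k = 4908.743764… → ⌈·⌉ = 4909
j=15: r + 14k = 5273.390823… → ⌈·⌉ = 5274
j=16: r + 15k = 5638.037882… → ⌈·⌉ = 5639
j=17: r + 16k = 6002.684941… → ⌈·⌉ = 6003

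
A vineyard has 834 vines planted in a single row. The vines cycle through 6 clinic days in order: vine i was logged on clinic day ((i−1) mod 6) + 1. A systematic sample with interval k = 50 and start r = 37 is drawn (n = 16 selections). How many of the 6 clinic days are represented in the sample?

3

Consecutive selections differ by k = 50, so their clinic day numbers differ by 50 mod 6 = 2.
gcd(50, 6) = 2, so the sample visits 6/2 = 3 distinct residues mod 6.
Start 37 is clinic day 1; the clinic days hit are 1, 3, 5.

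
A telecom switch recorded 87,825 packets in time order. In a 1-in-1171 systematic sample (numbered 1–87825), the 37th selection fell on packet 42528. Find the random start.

372

k = 1171
r = 42528 − (37−1)×1171 = 42528 − 42156 = 372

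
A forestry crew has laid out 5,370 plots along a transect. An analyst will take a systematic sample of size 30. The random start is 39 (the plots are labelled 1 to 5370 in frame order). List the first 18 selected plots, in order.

39, 218, 397, 576, 755, 934, 1113, 1292, 1471, 1650, 1829, 2008, 2187, 2366, 2545, 2724, 2903, 3082

k = N/n = 5370/30 = 179
plot 1: 39
plot 2: 39 + 179 = 218
plot 3: 218 + 179 = 397
plot 4: 397 + 179 = 576
plot 5: 576 + 179 = 755
plot 6: 755 + 179 = 934
plot 7: 934 + 179 = 1113
plot 8: 1113 + 179 = 1292
plot 9: 1292 + 179 = 1471
plot 10: 1471 + 179 = 1650
plot 11: 1650 + 179 = 1829
plot 12: 1829 + 179 = 2008
plot 13: 2008 + 179 = 2187
plot 14: 2187 + 179 = 2366
plot 15: 2366 + 179 = 2545
plot 16: 2545 + 179 = 2724
plot 17: 2724 + 179 = 2903
plot 18: 2903 + 179 = 3082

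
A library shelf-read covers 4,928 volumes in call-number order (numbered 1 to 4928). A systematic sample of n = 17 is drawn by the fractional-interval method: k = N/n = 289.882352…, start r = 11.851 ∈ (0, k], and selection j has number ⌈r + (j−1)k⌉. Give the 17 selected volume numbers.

12, 302, 592, 882, 1172, 1462, 1752, 2042, 2331, 2621, 2911, 3201, 3491, 3781, 4071, 4361, 4650

j=1: r + 0k = 11.851 → ⌈·⌉ = 12
j=2: r + 1k = 301.733352… → ⌈·⌉ = 302
j=3: r + 2k = 591.615705… → ⌈·⌉ = 592
j=4: r + 3k = 881.498058… → ⌈·⌉ = 882
j=5: r + 4k = 1171.380411… → ⌈·⌉ = 1172
j=6: r + 5k = 1461.262764… → ⌈·⌉ = 1462
j=7: r + 6k = 1751.145117… → ⌈·⌉ = 1752
j=8: r + 7k = 2041.027470… → ⌈·⌉ = 2042
j=9: r + 8k = 2330.909823… → ⌈·⌉ = 2331
j=10: r + 9k = 2620.792176… → ⌈·⌉ = 2621
j=11: r + 10k = 2910.674529… → ⌈·⌉ = 2911
j=12: r + 11k = 3200.556882… → ⌈·⌉ = 3201
j=13: r + 12k = 3490.439235… → ⌈·⌉ = 3491
j=14: r + 13k = 3780.321588… → ⌈·⌉ = 3781
j=15: r + 14k = 4070.203941… → ⌈·⌉ = 4071
j=16: r + 15k = 4360.086294… → ⌈·⌉ = 4361
j=17: r + 16k = 4649.968647… → ⌈·⌉ = 4650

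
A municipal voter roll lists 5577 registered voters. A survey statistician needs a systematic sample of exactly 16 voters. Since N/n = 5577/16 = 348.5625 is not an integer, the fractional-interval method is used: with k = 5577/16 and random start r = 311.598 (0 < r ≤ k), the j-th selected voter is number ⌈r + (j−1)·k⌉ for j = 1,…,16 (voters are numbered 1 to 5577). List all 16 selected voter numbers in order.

j=1: r + 0k = 311.598 → ⌈·⌉ = 312
j=2: r + 1k = 660.1605 → ⌈·⌉ = 661
j=3: r + 2k = 1008.723 → ⌈·⌉ = 1009
j=4: r + 3k = 1357.2855 → ⌈·⌉ = 1358
j=5: r + 4k = 1705.848 → ⌈·⌉ = 1706
j=6: r + 5k = 2054.4105 → ⌈·⌉ = 2055
j=7: r + 6k = 2402.973 → ⌈·⌉ = 2403
j=8: r + 7k = 2751.5355 → ⌈·⌉ = 2752
j=9: r + 8k = 3100.098 → ⌈·⌉ = 3101
j=10: r + 9k = 3448.6605 → ⌈·⌉ = 3449
j=11: r + 10k = 3797.223 → ⌈·⌉ = 3798
j=12: r + 11k = 4145.7855 → ⌈·⌉ = 4146
j=13: r + 12k = 4494.348 → ⌈·⌉ = 4495
j=14: r + 13k = 4842.9105 → ⌈·⌉ = 4843
j=15: r + 14k = 5191.473 → ⌈·⌉ = 5192
j=16: r + 15k = 5540.0355 → ⌈·⌉ = 5541

312, 661, 1009, 1358, 1706, 2055, 2403, 2752, 3101, 3449, 3798, 4146, 4495, 4843, 5192, 5541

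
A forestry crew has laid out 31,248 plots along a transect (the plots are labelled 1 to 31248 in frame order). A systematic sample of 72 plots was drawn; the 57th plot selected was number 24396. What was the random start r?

92

k = 31248/72 = 434
r = 24396 − (57−1)×434 = 24396 − 24304 = 92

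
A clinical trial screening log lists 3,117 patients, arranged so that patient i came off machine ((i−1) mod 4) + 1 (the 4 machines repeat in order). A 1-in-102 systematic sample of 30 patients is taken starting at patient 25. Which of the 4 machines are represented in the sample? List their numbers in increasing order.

1, 3

Consecutive selections differ by k = 102, so their machine numbers differ by 102 mod 4 = 2.
gcd(102, 4) = 2, so the sample visits 4/2 = 2 distinct residues mod 4.
Start 25 is machine 1; the machines hit are 1, 3.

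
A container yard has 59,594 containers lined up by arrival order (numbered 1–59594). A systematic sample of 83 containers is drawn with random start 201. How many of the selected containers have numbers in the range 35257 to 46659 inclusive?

k = 59594/83 = 718
First selection ≥ 35257: 201 + ⌈(35257−201)/718⌉·718 = 201 + 49×718 = 35383
Last selection ≤ 46659: 201 + ⌊(46659−201)/718⌋·718 = 201 + 64×718 = 46153
Count = 64 − 49 + 1 = 16

16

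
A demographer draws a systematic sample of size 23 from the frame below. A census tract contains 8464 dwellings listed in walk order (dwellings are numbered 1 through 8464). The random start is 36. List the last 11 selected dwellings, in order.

4452, 4820, 5188, 5556, 5924, 6292, 6660, 7028, 7396, 7764, 8132

k = N/n = 8464/23 = 368
13th selection = 36 + 12×368 = 4452
14th: 4452 + 368 = 4820
15th: 4820 + 368 = 5188
16th: 5188 + 368 = 5556
17th: 5556 + 368 = 5924
18th: 5924 + 368 = 6292
19th: 6292 + 368 = 6660
20th: 6660 + 368 = 7028
21st: 7028 + 368 = 7396
22nd: 7396 + 368 = 7764
23rd: 7764 + 368 = 8132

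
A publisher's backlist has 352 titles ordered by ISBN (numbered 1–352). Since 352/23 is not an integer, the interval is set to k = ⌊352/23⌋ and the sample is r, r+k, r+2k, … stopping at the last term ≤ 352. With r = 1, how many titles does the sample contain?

k = ⌊352/23⌋ = 15
Achieved size = ⌊(352 − 1)/15⌋ + 1 = ⌊351/15⌋ + 1 = 23 + 1 = 24
(last selection: 1 + 23×15 = 346 ≤ 352; next would be 361 > 352)

24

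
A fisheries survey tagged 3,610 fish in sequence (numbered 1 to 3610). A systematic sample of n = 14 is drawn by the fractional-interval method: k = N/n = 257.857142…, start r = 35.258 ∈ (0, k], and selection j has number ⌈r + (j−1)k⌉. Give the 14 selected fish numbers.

j=1: r + 0k = 35.258 → ⌈·⌉ = 36
j=2: r + 1k = 293.115142… → ⌈·⌉ = 294
j=3: r + 2k = 550.972285… → ⌈·⌉ = 551
j=4: r + 3k = 808.829428… → ⌈·⌉ = 809
j=5: r + 4k = 1066.686571… → ⌈·⌉ = 1067
j=6: r + 5k = 1324.543714… → ⌈·⌉ = 1325
j=7: r + 6k = 1582.400857… → ⌈·⌉ = 1583
j=8: r + 7k = 1840.258 → ⌈·⌉ = 1841
j=9: r + 8k = 2098.115142… → ⌈·⌉ = 2099
j=10: r + 9k = 2355.972285… → ⌈·⌉ = 2356
j=11: r + 10k = 2613.829428… → ⌈·⌉ = 2614
j=12: r + 11k = 2871.686571… → ⌈·⌉ = 2872
j=13: r + 12k = 3129.543714… → ⌈·⌉ = 3130
j=14: r + 13k = 3387.400857… → ⌈·⌉ = 3388

36, 294, 551, 809, 1067, 1325, 1583, 1841, 2099, 2356, 2614, 2872, 3130, 3388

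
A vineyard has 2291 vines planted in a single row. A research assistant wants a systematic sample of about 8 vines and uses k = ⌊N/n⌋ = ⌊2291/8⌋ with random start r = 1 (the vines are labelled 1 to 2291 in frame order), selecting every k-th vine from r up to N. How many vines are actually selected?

k = ⌊2291/8⌋ = 286
Achieved size = ⌊(2291 − 1)/286⌋ + 1 = ⌊2290/286⌋ + 1 = 8 + 1 = 9
(last selection: 1 + 8×286 = 2289 ≤ 2291; next would be 2575 > 2291)

9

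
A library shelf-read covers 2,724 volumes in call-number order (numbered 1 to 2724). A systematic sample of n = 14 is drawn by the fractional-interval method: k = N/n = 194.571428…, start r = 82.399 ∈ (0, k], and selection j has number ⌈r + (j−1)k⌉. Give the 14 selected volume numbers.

83, 277, 472, 667, 861, 1056, 1250, 1445, 1639, 1834, 2029, 2223, 2418, 2612

j=1: r + 0k = 82.399 → ⌈·⌉ = 83
j=2: r + 1k = 276.970428… → ⌈·⌉ = 277
j=3: r + 2k = 471.541857… → ⌈·⌉ = 472
j=4: r + 3k = 666.113285… → ⌈·⌉ = 667
j=5: r + 4k = 860.684714… → ⌈·⌉ = 861
j=6: r + 5k = 1055.256142… → ⌈·⌉ = 1056
j=7: r + 6k = 1249.827571… → ⌈·⌉ = 1250
j=8: r + 7k = 1444.399 → ⌈·⌉ = 1445
j=9: r + 8k = 1638.970428… → ⌈·⌉ = 1639
j=10: r + 9k = 1833.541857… → ⌈·⌉ = 1834
j=11: r + 10k = 2028.113285… → ⌈·⌉ = 2029
j=12: r + 11k = 2222.684714… → ⌈·⌉ = 2223
j=13: r + 12k = 2417.256142… → ⌈·⌉ = 2418
j=14: r + 13k = 2611.827571… → ⌈·⌉ = 2612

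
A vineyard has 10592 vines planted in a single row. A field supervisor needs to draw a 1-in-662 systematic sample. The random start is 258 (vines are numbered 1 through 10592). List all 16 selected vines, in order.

vine 1: 258
vine 2: 258 + 662 = 920
vine 3: 920 + 662 = 1582
vine 4: 1582 + 662 = 2244
vine 5: 2244 + 662 = 2906
vine 6: 2906 + 662 = 3568
vine 7: 3568 + 662 = 4230
vine 8: 4230 + 662 = 4892
vine 9: 4892 + 662 = 5554
vine 10: 5554 + 662 = 6216
vine 11: 6216 + 662 = 6878
vine 12: 6878 + 662 = 7540
vine 13: 7540 + 662 = 8202
vine 14: 8202 + 662 = 8864
vine 15: 8864 + 662 = 9526
vine 16: 9526 + 662 = 10188

258, 920, 1582, 2244, 2906, 3568, 4230, 4892, 5554, 6216, 6878, 7540, 8202, 8864, 9526, 10188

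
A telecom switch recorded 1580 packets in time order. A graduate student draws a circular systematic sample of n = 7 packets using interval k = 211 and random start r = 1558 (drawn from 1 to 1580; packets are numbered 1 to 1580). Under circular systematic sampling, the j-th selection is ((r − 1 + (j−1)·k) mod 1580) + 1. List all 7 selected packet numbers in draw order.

1558, 189, 400, 611, 822, 1033, 1244

Selection 1: 1558
Selection 2: 1558 + 211 = 1769 → 1769 − 1580 = 189
Selection 3: 189 + 211 = 400
Selection 4: 400 + 211 = 611
Selection 5: 611 + 211 = 822
Selection 6: 822 + 211 = 1033
Selection 7: 1033 + 211 = 1244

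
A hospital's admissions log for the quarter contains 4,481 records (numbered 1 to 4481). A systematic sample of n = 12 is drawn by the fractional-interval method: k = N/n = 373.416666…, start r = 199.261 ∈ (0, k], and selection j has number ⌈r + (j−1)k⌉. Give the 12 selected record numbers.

200, 573, 947, 1320, 1693, 2067, 2440, 2814, 3187, 3561, 3934, 4307

j=1: r + 0k = 199.261 → ⌈·⌉ = 200
j=2: r + 1k = 572.677666… → ⌈·⌉ = 573
j=3: r + 2k = 946.094333… → ⌈·⌉ = 947
j=4: r + 3k = 1319.511 → ⌈·⌉ = 1320
j=5: r + 4k = 1692.927666… → ⌈·⌉ = 1693
j=6: r + 5k = 2066.344333… → ⌈·⌉ = 2067
j=7: r + 6k = 2439.761 → ⌈·⌉ = 2440
j=8: r + 7k = 2813.177666… → ⌈·⌉ = 2814
j=9: r + 8k = 3186.594333… → ⌈·⌉ = 3187
j=10: r + 9k = 3560.011 → ⌈·⌉ = 3561
j=11: r + 10k = 3933.427666… → ⌈·⌉ = 3934
j=12: r + 11k = 4306.844333… → ⌈·⌉ = 4307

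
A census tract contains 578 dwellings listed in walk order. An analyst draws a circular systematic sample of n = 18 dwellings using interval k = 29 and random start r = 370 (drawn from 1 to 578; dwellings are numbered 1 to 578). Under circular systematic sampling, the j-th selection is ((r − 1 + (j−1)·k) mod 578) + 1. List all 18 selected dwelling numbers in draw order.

Selection 1: 370
Selection 2: 370 + 29 = 399
Selection 3: 399 + 29 = 428
Selection 4: 428 + 29 = 457
Selection 5: 457 + 29 = 486
Selection 6: 486 + 29 = 515
Selection 7: 515 + 29 = 544
Selection 8: 544 + 29 = 573
Selection 9: 573 + 29 = 602 → 602 − 578 = 24
Selection 10: 24 + 29 = 53
Selection 11: 53 + 29 = 82
Selection 12: 82 + 29 = 111
Selection 13: 111 + 29 = 140
Selection 14: 140 + 29 = 169
Selection 15: 169 + 29 = 198
Selection 16: 198 + 29 = 227
Selection 17: 227 + 29 = 256
Selection 18: 256 + 29 = 285

370, 399, 428, 457, 486, 515, 544, 573, 24, 53, 82, 111, 140, 169, 198, 227, 256, 285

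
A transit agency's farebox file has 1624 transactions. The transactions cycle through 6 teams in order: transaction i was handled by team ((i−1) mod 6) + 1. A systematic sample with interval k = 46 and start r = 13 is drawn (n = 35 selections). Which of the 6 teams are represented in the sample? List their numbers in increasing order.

Consecutive selections differ by k = 46, so their team numbers differ by 46 mod 6 = 4.
gcd(46, 6) = 2, so the sample visits 6/2 = 3 distinct residues mod 6.
Start 13 is team 1; the teams hit are 1, 3, 5.

1, 3, 5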